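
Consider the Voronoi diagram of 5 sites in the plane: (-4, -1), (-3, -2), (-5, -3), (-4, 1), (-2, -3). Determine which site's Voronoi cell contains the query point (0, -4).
Nearest site = (-2, -3)

The Voronoi cell of site s contains exactly those query points closer to s than to any other site. Compute squared distances from q = (0, -4) to each site:
  (-2 − 0)² + (-3 − -4)² = 5
  (-3 − 0)² + (-2 − -4)² = 13
  (-4 − 0)² + (-1 − -4)² = 25
  (-5 − 0)² + (-3 − -4)² = 26
  (-4 − 0)² + (1 − -4)² = 41
Minimum is attained by (-2, -3), so q lies in its Voronoi cell.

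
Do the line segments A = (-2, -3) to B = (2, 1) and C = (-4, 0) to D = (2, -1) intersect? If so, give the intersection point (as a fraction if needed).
Yes; intersection at (2/7, -5/7) (t = 4/7 on AB, s = 5/7 on CD)

Parametrize AB as A + t(B − A) = (-2 + 4 t, -3 + 4 t) and CD as C + s(D − C) = (-4 + 6 s, 0 + -1 s). Solve the linear system for (t, s). Determinant = 28 ≠ 0, so a unique intersection of the containing lines exists. Solution: t = 4/7, s = 5/7 — both in [0, 1], so the segments cross. Intersection point: (2/7, -5/7).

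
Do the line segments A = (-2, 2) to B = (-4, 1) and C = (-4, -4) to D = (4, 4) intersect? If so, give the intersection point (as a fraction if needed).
No (intersection of containing lines falls outside at least one segment)

Parametrize and solve: t = -4, s = 5/4. At least one of these is outside [0, 1], so the segments do not intersect.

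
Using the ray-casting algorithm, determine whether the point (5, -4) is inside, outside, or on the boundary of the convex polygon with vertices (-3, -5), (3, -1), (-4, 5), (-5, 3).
The point (5, -4) lies strictly outside the polygon

Cast a horizontal ray to the right from the query point and count how many polygon edges it crosses (each edge strictly once or zero times, handled with the usual half-open convention). 
Parity of crossings → even ⇒ outside.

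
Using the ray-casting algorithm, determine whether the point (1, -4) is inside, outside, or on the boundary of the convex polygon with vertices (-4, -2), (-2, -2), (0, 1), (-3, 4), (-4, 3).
The point (1, -4) lies strictly outside the polygon

Cast a horizontal ray to the right from the query point and count how many polygon edges it crosses (each edge strictly once or zero times, handled with the usual half-open convention). 
Parity of crossings → even ⇒ outside.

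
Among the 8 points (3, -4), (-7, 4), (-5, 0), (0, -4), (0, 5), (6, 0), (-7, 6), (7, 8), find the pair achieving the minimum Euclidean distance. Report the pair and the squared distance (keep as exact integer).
Pair = ((-7, 4), (-7, 6)); squared distance = 4

Compute all C(8, 2) = 28 pairwise squared distances (x_i − x_j)² + (y_i − y_j)². The minimum is 4, attained by the pair ((-7, 4), (-7, 6)).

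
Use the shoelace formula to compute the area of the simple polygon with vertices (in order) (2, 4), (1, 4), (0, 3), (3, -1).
Area = 6

Shoelace formula: Area = (1/2) |Σ_i (x_i · y_{i+1} − x_{i+1} · y_i)| (indices mod n). Compute each cross term:
  (2)(4) − (1)(4) = 4
  (1)(3) − (0)(4) = 3
  (0)(-1) − (3)(3) = -9
  (3)(4) − (2)(-1) = 14
Sum = 12, so (signed) Area = 12/2 = 6, |Area| = 6.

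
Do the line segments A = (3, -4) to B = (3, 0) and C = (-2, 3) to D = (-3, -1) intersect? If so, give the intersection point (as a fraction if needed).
No (intersection of containing lines falls outside at least one segment)

Parametrize and solve: t = 27/4, s = -5. At least one of these is outside [0, 1], so the segments do not intersect.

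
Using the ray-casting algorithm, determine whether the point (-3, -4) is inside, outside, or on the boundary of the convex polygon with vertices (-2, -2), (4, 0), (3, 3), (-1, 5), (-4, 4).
The point (-3, -4) lies strictly outside the polygon

Cast a horizontal ray to the right from the query point and count how many polygon edges it crosses (each edge strictly once or zero times, handled with the usual half-open convention). 
Parity of crossings → even ⇒ outside.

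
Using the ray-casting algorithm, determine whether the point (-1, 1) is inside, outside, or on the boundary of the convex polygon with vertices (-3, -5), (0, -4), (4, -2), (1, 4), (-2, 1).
The point (-1, 1) lies strictly inside the polygon

Cast a horizontal ray to the right from the query point and count how many polygon edges it crosses (each edge strictly once or zero times, handled with the usual half-open convention). 
Parity of crossings → odd ⇒ inside.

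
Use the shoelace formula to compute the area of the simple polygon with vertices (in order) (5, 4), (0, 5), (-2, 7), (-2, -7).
Area = 45

Shoelace formula: Area = (1/2) |Σ_i (x_i · y_{i+1} − x_{i+1} · y_i)| (indices mod n). Compute each cross term:
  (5)(5) − (0)(4) = 25
  (0)(7) − (-2)(5) = 10
  (-2)(-7) − (-2)(7) = 28
  (-2)(4) − (5)(-7) = 27
Sum = 90, so (signed) Area = 90/2 = 45, |Area| = 45.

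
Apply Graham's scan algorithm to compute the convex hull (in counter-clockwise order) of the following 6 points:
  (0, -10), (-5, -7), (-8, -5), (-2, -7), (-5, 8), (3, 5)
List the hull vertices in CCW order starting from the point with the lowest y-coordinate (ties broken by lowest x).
Hull (CCW) = [(0, -10), (3, 5), (-5, 8), (-8, -5), (-5, -7)]

Graham scan procedure:
  1. Find the pivot p₀ = point with lowest y (tie → lowest x): (0, -10).
  2. Sort the remaining points by polar angle around p₀.
  3. Walk through sorted points, maintaining a stack; pop the top while the last three entries make a non-left turn (cross product ≤ 0).
  4. Final stack is the convex hull in CCW order: (0, -10), (3, 5), (-5, 8), (-8, -5), (-5, -7).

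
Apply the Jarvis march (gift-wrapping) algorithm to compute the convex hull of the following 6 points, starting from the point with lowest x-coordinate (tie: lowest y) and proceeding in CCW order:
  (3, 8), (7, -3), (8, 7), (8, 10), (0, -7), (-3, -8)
Hull (CCW) = [(-3, -8), (0, -7), (7, -3), (8, 7), (8, 10), (3, 8)]

Jarvis march: at each step, from the current hull vertex p, select the next vertex q as the point such that every other point lies strictly to the left of (or on) the directed line p → q. (Equivalently: for every other point r, the cross product (q − p) × (r − p) ≥ 0.)
Starting point (lowest x, tie lowest y): (-3, -8). Wrap until returning to start. Resulting hull: (-3, -8), (0, -7), (7, -3), (8, 7), (8, 10), (3, 8).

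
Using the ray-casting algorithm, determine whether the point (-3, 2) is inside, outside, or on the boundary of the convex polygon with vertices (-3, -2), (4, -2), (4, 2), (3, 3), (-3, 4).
The point (-3, 2) lies on the polygon boundary

Boundary check: the query satisfies the collinearity and bounding-box conditions for some polygon edge, so it lies exactly on the boundary.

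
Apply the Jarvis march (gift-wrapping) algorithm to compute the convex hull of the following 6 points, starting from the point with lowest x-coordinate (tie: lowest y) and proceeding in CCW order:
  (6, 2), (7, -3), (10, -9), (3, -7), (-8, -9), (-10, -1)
Hull (CCW) = [(-10, -1), (-8, -9), (10, -9), (6, 2)]

Jarvis march: at each step, from the current hull vertex p, select the next vertex q as the point such that every other point lies strictly to the left of (or on) the directed line p → q. (Equivalently: for every other point r, the cross product (q − p) × (r − p) ≥ 0.)
Starting point (lowest x, tie lowest y): (-10, -1). Wrap until returning to start. Resulting hull: (-10, -1), (-8, -9), (10, -9), (6, 2).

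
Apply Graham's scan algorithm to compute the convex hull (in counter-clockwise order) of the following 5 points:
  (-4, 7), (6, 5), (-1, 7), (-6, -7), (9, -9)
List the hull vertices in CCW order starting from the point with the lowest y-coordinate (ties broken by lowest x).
Hull (CCW) = [(9, -9), (6, 5), (-1, 7), (-4, 7), (-6, -7)]

Graham scan procedure:
  1. Find the pivot p₀ = point with lowest y (tie → lowest x): (9, -9).
  2. Sort the remaining points by polar angle around p₀.
  3. Walk through sorted points, maintaining a stack; pop the top while the last three entries make a non-left turn (cross product ≤ 0).
  4. Final stack is the convex hull in CCW order: (9, -9), (6, 5), (-1, 7), (-4, 7), (-6, -7).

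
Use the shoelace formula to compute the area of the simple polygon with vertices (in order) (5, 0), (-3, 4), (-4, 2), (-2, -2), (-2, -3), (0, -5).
Area = 79/2

Shoelace formula: Area = (1/2) |Σ_i (x_i · y_{i+1} − x_{i+1} · y_i)| (indices mod n). Compute each cross term:
  (5)(4) − (-3)(0) = 20
  (-3)(2) − (-4)(4) = 10
  (-4)(-2) − (-2)(2) = 12
  (-2)(-3) − (-2)(-2) = 2
  (-2)(-5) − (0)(-3) = 10
  (0)(0) − (5)(-5) = 25
Sum = 79, so (signed) Area = 79/2 = 79/2, |Area| = 79/2.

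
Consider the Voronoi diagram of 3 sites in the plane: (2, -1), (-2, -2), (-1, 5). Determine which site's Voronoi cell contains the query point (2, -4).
Nearest site = (2, -1)

The Voronoi cell of site s contains exactly those query points closer to s than to any other site. Compute squared distances from q = (2, -4) to each site:
  (2 − 2)² + (-1 − -4)² = 9
  (-2 − 2)² + (-2 − -4)² = 20
  (-1 − 2)² + (5 − -4)² = 90
Minimum is attained by (2, -1), so q lies in its Voronoi cell.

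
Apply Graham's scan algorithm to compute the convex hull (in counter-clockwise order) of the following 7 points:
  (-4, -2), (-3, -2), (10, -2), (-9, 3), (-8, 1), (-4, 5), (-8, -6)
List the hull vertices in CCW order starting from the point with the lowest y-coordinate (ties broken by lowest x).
Hull (CCW) = [(-8, -6), (10, -2), (-4, 5), (-9, 3)]

Graham scan procedure:
  1. Find the pivot p₀ = point with lowest y (tie → lowest x): (-8, -6).
  2. Sort the remaining points by polar angle around p₀.
  3. Walk through sorted points, maintaining a stack; pop the top while the last three entries make a non-left turn (cross product ≤ 0).
  4. Final stack is the convex hull in CCW order: (-8, -6), (10, -2), (-4, 5), (-9, 3).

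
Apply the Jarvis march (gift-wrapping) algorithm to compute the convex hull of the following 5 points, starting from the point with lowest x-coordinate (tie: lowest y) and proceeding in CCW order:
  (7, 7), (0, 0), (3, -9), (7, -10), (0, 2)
Hull (CCW) = [(0, 0), (3, -9), (7, -10), (7, 7), (0, 2)]

Jarvis march: at each step, from the current hull vertex p, select the next vertex q as the point such that every other point lies strictly to the left of (or on) the directed line p → q. (Equivalently: for every other point r, the cross product (q − p) × (r − p) ≥ 0.)
Starting point (lowest x, tie lowest y): (0, 0). Wrap until returning to start. Resulting hull: (0, 0), (3, -9), (7, -10), (7, 7), (0, 2).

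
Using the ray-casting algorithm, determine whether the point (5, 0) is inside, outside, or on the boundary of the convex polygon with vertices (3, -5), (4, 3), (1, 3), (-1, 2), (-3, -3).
The point (5, 0) lies strictly outside the polygon

Cast a horizontal ray to the right from the query point and count how many polygon edges it crosses (each edge strictly once or zero times, handled with the usual half-open convention). 
Parity of crossings → even ⇒ outside.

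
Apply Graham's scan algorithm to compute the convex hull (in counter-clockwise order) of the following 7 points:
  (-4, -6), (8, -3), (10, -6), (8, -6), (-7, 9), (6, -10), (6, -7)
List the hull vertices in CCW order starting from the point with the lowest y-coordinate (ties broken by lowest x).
Hull (CCW) = [(6, -10), (10, -6), (8, -3), (-7, 9), (-4, -6)]

Graham scan procedure:
  1. Find the pivot p₀ = point with lowest y (tie → lowest x): (6, -10).
  2. Sort the remaining points by polar angle around p₀.
  3. Walk through sorted points, maintaining a stack; pop the top while the last three entries make a non-left turn (cross product ≤ 0).
  4. Final stack is the convex hull in CCW order: (6, -10), (10, -6), (8, -3), (-7, 9), (-4, -6).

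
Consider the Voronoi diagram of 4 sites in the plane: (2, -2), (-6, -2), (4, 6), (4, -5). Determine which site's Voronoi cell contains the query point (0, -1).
Nearest site = (2, -2)

The Voronoi cell of site s contains exactly those query points closer to s than to any other site. Compute squared distances from q = (0, -1) to each site:
  (2 − 0)² + (-2 − -1)² = 5
  (4 − 0)² + (-5 − -1)² = 32
  (-6 − 0)² + (-2 − -1)² = 37
  (4 − 0)² + (6 − -1)² = 65
Minimum is attained by (2, -2), so q lies in its Voronoi cell.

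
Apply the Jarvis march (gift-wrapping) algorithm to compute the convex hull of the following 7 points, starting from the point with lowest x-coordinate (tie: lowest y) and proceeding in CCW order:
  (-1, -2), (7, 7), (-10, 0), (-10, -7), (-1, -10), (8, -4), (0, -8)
Hull (CCW) = [(-10, -7), (-1, -10), (8, -4), (7, 7), (-10, 0)]

Jarvis march: at each step, from the current hull vertex p, select the next vertex q as the point such that every other point lies strictly to the left of (or on) the directed line p → q. (Equivalently: for every other point r, the cross product (q − p) × (r − p) ≥ 0.)
Starting point (lowest x, tie lowest y): (-10, -7). Wrap until returning to start. Resulting hull: (-10, -7), (-1, -10), (8, -4), (7, 7), (-10, 0).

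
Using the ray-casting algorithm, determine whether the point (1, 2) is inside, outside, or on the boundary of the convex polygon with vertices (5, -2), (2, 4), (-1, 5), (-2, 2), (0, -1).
The point (1, 2) lies strictly inside the polygon

Cast a horizontal ray to the right from the query point and count how many polygon edges it crosses (each edge strictly once or zero times, handled with the usual half-open convention). 
Parity of crossings → odd ⇒ inside.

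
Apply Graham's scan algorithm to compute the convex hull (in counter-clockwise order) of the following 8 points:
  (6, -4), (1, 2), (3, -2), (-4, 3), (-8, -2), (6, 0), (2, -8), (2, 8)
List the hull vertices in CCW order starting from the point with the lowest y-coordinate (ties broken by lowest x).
Hull (CCW) = [(2, -8), (6, -4), (6, 0), (2, 8), (-4, 3), (-8, -2)]

Graham scan procedure:
  1. Find the pivot p₀ = point with lowest y (tie → lowest x): (2, -8).
  2. Sort the remaining points by polar angle around p₀.
  3. Walk through sorted points, maintaining a stack; pop the top while the last three entries make a non-left turn (cross product ≤ 0).
  4. Final stack is the convex hull in CCW order: (2, -8), (6, -4), (6, 0), (2, 8), (-4, 3), (-8, -2).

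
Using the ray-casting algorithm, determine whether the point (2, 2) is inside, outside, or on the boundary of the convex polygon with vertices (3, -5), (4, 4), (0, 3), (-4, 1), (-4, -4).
The point (2, 2) lies strictly inside the polygon

Cast a horizontal ray to the right from the query point and count how many polygon edges it crosses (each edge strictly once or zero times, handled with the usual half-open convention). 
Parity of crossings → odd ⇒ inside.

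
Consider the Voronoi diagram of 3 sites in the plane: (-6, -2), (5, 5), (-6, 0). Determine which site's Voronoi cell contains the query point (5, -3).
Nearest site = (5, 5)

The Voronoi cell of site s contains exactly those query points closer to s than to any other site. Compute squared distances from q = (5, -3) to each site:
  (5 − 5)² + (5 − -3)² = 64
  (-6 − 5)² + (-2 − -3)² = 122
  (-6 − 5)² + (0 − -3)² = 130
Minimum is attained by (5, 5), so q lies in its Voronoi cell.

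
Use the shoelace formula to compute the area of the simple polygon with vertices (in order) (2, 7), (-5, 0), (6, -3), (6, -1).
Area = 53

Shoelace formula: Area = (1/2) |Σ_i (x_i · y_{i+1} − x_{i+1} · y_i)| (indices mod n). Compute each cross term:
  (2)(0) − (-5)(7) = 35
  (-5)(-3) − (6)(0) = 15
  (6)(-1) − (6)(-3) = 12
  (6)(7) − (2)(-1) = 44
Sum = 106, so (signed) Area = 106/2 = 53, |Area| = 53.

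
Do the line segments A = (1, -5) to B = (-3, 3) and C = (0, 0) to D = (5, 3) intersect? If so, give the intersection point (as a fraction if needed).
No (intersection of containing lines falls outside at least one segment)

Parametrize and solve: t = 7/13, s = -3/13. At least one of these is outside [0, 1], so the segments do not intersect.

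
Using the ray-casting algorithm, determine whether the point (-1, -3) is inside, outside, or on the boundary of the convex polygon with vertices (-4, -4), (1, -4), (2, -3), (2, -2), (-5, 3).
The point (-1, -3) lies strictly inside the polygon

Cast a horizontal ray to the right from the query point and count how many polygon edges it crosses (each edge strictly once or zero times, handled with the usual half-open convention). 
Parity of crossings → odd ⇒ inside.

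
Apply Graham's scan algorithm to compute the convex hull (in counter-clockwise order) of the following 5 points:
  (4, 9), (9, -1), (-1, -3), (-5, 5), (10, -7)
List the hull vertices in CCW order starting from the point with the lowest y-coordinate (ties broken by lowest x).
Hull (CCW) = [(10, -7), (9, -1), (4, 9), (-5, 5), (-1, -3)]

Graham scan procedure:
  1. Find the pivot p₀ = point with lowest y (tie → lowest x): (10, -7).
  2. Sort the remaining points by polar angle around p₀.
  3. Walk through sorted points, maintaining a stack; pop the top while the last three entries make a non-left turn (cross product ≤ 0).
  4. Final stack is the convex hull in CCW order: (10, -7), (9, -1), (4, 9), (-5, 5), (-1, -3).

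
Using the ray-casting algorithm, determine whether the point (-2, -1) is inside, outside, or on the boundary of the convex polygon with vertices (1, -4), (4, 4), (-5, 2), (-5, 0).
The point (-2, -1) lies strictly inside the polygon

Cast a horizontal ray to the right from the query point and count how many polygon edges it crosses (each edge strictly once or zero times, handled with the usual half-open convention). 
Parity of crossings → odd ⇒ inside.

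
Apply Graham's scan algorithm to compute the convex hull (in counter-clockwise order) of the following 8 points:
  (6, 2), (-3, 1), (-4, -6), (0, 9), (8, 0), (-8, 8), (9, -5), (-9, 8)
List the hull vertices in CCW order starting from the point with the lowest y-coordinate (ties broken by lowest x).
Hull (CCW) = [(-4, -6), (9, -5), (8, 0), (0, 9), (-9, 8)]

Graham scan procedure:
  1. Find the pivot p₀ = point with lowest y (tie → lowest x): (-4, -6).
  2. Sort the remaining points by polar angle around p₀.
  3. Walk through sorted points, maintaining a stack; pop the top while the last three entries make a non-left turn (cross product ≤ 0).
  4. Final stack is the convex hull in CCW order: (-4, -6), (9, -5), (8, 0), (0, 9), (-9, 8).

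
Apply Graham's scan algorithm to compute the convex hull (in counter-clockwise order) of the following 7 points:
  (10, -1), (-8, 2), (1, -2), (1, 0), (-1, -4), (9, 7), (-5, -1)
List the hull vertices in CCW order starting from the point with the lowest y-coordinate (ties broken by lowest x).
Hull (CCW) = [(-1, -4), (10, -1), (9, 7), (-8, 2), (-5, -1)]

Graham scan procedure:
  1. Find the pivot p₀ = point with lowest y (tie → lowest x): (-1, -4).
  2. Sort the remaining points by polar angle around p₀.
  3. Walk through sorted points, maintaining a stack; pop the top while the last three entries make a non-left turn (cross product ≤ 0).
  4. Final stack is the convex hull in CCW order: (-1, -4), (10, -1), (9, 7), (-8, 2), (-5, -1).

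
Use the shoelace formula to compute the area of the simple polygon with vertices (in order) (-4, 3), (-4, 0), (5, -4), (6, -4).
Area = 17

Shoelace formula: Area = (1/2) |Σ_i (x_i · y_{i+1} − x_{i+1} · y_i)| (indices mod n). Compute each cross term:
  (-4)(0) − (-4)(3) = 12
  (-4)(-4) − (5)(0) = 16
  (5)(-4) − (6)(-4) = 4
  (6)(3) − (-4)(-4) = 2
Sum = 34, so (signed) Area = 34/2 = 17, |Area| = 17.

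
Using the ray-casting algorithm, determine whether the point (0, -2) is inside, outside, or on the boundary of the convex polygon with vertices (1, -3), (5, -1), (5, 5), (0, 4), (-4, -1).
The point (0, -2) lies strictly inside the polygon

Cast a horizontal ray to the right from the query point and count how many polygon edges it crosses (each edge strictly once or zero times, handled with the usual half-open convention). 
Parity of crossings → odd ⇒ inside.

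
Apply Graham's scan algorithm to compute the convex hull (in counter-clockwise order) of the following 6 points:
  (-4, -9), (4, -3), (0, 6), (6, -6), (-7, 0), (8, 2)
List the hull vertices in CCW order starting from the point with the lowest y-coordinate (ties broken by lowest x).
Hull (CCW) = [(-4, -9), (6, -6), (8, 2), (0, 6), (-7, 0)]

Graham scan procedure:
  1. Find the pivot p₀ = point with lowest y (tie → lowest x): (-4, -9).
  2. Sort the remaining points by polar angle around p₀.
  3. Walk through sorted points, maintaining a stack; pop the top while the last three entries make a non-left turn (cross product ≤ 0).
  4. Final stack is the convex hull in CCW order: (-4, -9), (6, -6), (8, 2), (0, 6), (-7, 0).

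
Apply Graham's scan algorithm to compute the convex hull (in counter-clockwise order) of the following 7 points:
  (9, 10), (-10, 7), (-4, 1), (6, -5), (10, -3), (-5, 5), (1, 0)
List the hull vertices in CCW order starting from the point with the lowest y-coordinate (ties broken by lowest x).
Hull (CCW) = [(6, -5), (10, -3), (9, 10), (-10, 7), (-4, 1)]

Graham scan procedure:
  1. Find the pivot p₀ = point with lowest y (tie → lowest x): (6, -5).
  2. Sort the remaining points by polar angle around p₀.
  3. Walk through sorted points, maintaining a stack; pop the top while the last three entries make a non-left turn (cross product ≤ 0).
  4. Final stack is the convex hull in CCW order: (6, -5), (10, -3), (9, 10), (-10, 7), (-4, 1).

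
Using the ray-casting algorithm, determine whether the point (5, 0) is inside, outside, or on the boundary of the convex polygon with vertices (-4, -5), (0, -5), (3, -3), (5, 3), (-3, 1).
The point (5, 0) lies strictly outside the polygon

Cast a horizontal ray to the right from the query point and count how many polygon edges it crosses (each edge strictly once or zero times, handled with the usual half-open convention). 
Parity of crossings → even ⇒ outside.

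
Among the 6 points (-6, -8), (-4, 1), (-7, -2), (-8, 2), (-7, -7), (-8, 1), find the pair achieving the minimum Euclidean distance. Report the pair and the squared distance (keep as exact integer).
Pair = ((-8, 2), (-8, 1)); squared distance = 1

Compute all C(6, 2) = 15 pairwise squared distances (x_i − x_j)² + (y_i − y_j)². The minimum is 1, attained by the pair ((-8, 2), (-8, 1)).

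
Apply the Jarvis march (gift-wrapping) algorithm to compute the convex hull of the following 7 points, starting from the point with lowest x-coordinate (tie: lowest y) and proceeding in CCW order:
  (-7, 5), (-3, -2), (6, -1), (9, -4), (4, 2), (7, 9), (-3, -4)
Hull (CCW) = [(-7, 5), (-3, -4), (9, -4), (7, 9)]

Jarvis march: at each step, from the current hull vertex p, select the next vertex q as the point such that every other point lies strictly to the left of (or on) the directed line p → q. (Equivalently: for every other point r, the cross product (q − p) × (r − p) ≥ 0.)
Starting point (lowest x, tie lowest y): (-7, 5). Wrap until returning to start. Resulting hull: (-7, 5), (-3, -4), (9, -4), (7, 9).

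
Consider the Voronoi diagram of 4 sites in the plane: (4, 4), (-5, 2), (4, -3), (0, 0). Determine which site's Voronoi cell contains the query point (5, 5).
Nearest site = (4, 4)

The Voronoi cell of site s contains exactly those query points closer to s than to any other site. Compute squared distances from q = (5, 5) to each site:
  (4 − 5)² + (4 − 5)² = 2
  (0 − 5)² + (0 − 5)² = 50
  (4 − 5)² + (-3 − 5)² = 65
  (-5 − 5)² + (2 − 5)² = 109
Minimum is attained by (4, 4), so q lies in its Voronoi cell.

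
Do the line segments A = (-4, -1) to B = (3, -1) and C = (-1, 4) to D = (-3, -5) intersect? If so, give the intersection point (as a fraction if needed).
Yes; intersection at (-19/9, -1) (t = 17/63 on AB, s = 5/9 on CD)

Parametrize AB as A + t(B − A) = (-4 + 7 t, -1 + 0 t) and CD as C + s(D − C) = (-1 + -2 s, 4 + -9 s). Solve the linear system for (t, s). Determinant = 63 ≠ 0, so a unique intersection of the containing lines exists. Solution: t = 17/63, s = 5/9 — both in [0, 1], so the segments cross. Intersection point: (-19/9, -1).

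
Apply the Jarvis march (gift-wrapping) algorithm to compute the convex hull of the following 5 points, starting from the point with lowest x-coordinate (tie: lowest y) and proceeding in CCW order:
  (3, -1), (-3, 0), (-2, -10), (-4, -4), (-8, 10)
Hull (CCW) = [(-8, 10), (-4, -4), (-2, -10), (3, -1)]

Jarvis march: at each step, from the current hull vertex p, select the next vertex q as the point such that every other point lies strictly to the left of (or on) the directed line p → q. (Equivalently: for every other point r, the cross product (q − p) × (r − p) ≥ 0.)
Starting point (lowest x, tie lowest y): (-8, 10). Wrap until returning to start. Resulting hull: (-8, 10), (-4, -4), (-2, -10), (3, -1).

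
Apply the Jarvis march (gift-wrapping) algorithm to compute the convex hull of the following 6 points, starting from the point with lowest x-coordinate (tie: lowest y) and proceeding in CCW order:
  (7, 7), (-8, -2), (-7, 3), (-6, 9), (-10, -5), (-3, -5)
Hull (CCW) = [(-10, -5), (-3, -5), (7, 7), (-6, 9)]

Jarvis march: at each step, from the current hull vertex p, select the next vertex q as the point such that every other point lies strictly to the left of (or on) the directed line p → q. (Equivalently: for every other point r, the cross product (q − p) × (r − p) ≥ 0.)
Starting point (lowest x, tie lowest y): (-10, -5). Wrap until returning to start. Resulting hull: (-10, -5), (-3, -5), (7, 7), (-6, 9).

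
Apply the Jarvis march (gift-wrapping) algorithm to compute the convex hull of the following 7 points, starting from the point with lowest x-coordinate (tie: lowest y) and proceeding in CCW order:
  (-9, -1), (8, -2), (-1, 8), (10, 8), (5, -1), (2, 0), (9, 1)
Hull (CCW) = [(-9, -1), (8, -2), (9, 1), (10, 8), (-1, 8)]

Jarvis march: at each step, from the current hull vertex p, select the next vertex q as the point such that every other point lies strictly to the left of (or on) the directed line p → q. (Equivalently: for every other point r, the cross product (q − p) × (r − p) ≥ 0.)
Starting point (lowest x, tie lowest y): (-9, -1). Wrap until returning to start. Resulting hull: (-9, -1), (8, -2), (9, 1), (10, 8), (-1, 8).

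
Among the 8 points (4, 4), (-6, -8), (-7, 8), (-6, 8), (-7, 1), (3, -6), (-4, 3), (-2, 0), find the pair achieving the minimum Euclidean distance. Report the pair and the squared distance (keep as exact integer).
Pair = ((-7, 8), (-6, 8)); squared distance = 1

Compute all C(8, 2) = 28 pairwise squared distances (x_i − x_j)² + (y_i − y_j)². The minimum is 1, attained by the pair ((-7, 8), (-6, 8)).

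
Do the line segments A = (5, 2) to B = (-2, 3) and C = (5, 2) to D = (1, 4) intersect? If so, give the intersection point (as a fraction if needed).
Yes; intersection at (5, 2) (t = 0 on AB, s = 0 on CD)

Parametrize AB as A + t(B − A) = (5 + -7 t, 2 + 1 t) and CD as C + s(D − C) = (5 + -4 s, 2 + 2 s). Solve the linear system for (t, s). Determinant = 10 ≠ 0, so a unique intersection of the containing lines exists. Solution: t = 0, s = 0 — both in [0, 1], so the segments cross. Intersection point: (5, 2).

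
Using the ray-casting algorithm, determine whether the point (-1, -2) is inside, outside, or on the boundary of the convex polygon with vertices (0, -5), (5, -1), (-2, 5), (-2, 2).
The point (-1, -2) lies strictly outside the polygon

Cast a horizontal ray to the right from the query point and count how many polygon edges it crosses (each edge strictly once or zero times, handled with the usual half-open convention). 
Parity of crossings → even ⇒ outside.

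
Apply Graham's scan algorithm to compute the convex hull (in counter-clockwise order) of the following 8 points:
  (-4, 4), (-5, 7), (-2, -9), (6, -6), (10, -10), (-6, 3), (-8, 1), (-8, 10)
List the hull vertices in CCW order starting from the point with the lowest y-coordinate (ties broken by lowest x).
Hull (CCW) = [(10, -10), (-5, 7), (-8, 10), (-8, 1), (-2, -9)]

Graham scan procedure:
  1. Find the pivot p₀ = point with lowest y (tie → lowest x): (10, -10).
  2. Sort the remaining points by polar angle around p₀.
  3. Walk through sorted points, maintaining a stack; pop the top while the last three entries make a non-left turn (cross product ≤ 0).
  4. Final stack is the convex hull in CCW order: (10, -10), (-5, 7), (-8, 10), (-8, 1), (-2, -9).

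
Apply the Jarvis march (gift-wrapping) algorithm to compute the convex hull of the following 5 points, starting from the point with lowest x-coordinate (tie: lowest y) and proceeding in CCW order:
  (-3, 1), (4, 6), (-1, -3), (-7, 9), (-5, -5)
Hull (CCW) = [(-7, 9), (-5, -5), (-1, -3), (4, 6)]

Jarvis march: at each step, from the current hull vertex p, select the next vertex q as the point such that every other point lies strictly to the left of (or on) the directed line p → q. (Equivalently: for every other point r, the cross product (q − p) × (r − p) ≥ 0.)
Starting point (lowest x, tie lowest y): (-7, 9). Wrap until returning to start. Resulting hull: (-7, 9), (-5, -5), (-1, -3), (4, 6).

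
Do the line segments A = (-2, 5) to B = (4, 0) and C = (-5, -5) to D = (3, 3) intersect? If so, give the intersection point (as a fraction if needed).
Yes; intersection at (20/11, 20/11) (t = 7/11 on AB, s = 75/88 on CD)

Parametrize AB as A + t(B − A) = (-2 + 6 t, 5 + -5 t) and CD as C + s(D − C) = (-5 + 8 s, -5 + 8 s). Solve the linear system for (t, s). Determinant = -88 ≠ 0, so a unique intersection of the containing lines exists. Solution: t = 7/11, s = 75/88 — both in [0, 1], so the segments cross. Intersection point: (20/11, 20/11).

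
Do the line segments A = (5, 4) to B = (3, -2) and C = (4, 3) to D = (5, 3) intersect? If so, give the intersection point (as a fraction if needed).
Yes; intersection at (14/3, 3) (t = 1/6 on AB, s = 2/3 on CD)

Parametrize AB as A + t(B − A) = (5 + -2 t, 4 + -6 t) and CD as C + s(D − C) = (4 + 1 s, 3 + 0 s). Solve the linear system for (t, s). Determinant = -6 ≠ 0, so a unique intersection of the containing lines exists. Solution: t = 1/6, s = 2/3 — both in [0, 1], so the segments cross. Intersection point: (14/3, 3).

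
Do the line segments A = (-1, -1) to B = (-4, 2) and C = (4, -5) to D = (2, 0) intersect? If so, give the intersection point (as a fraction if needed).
No (intersection of containing lines falls outside at least one segment)

Parametrize and solve: t = -17/9, s = -1/3. At least one of these is outside [0, 1], so the segments do not intersect.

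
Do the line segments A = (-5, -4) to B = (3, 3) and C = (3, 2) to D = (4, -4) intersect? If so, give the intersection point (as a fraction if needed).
No (intersection of containing lines falls outside at least one segment)

Parametrize and solve: t = 54/55, s = -8/55. At least one of these is outside [0, 1], so the segments do not intersect.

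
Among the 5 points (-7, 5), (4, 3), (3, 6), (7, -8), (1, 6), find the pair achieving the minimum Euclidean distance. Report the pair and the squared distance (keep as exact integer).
Pair = ((3, 6), (1, 6)); squared distance = 4

Compute all C(5, 2) = 10 pairwise squared distances (x_i − x_j)² + (y_i − y_j)². The minimum is 4, attained by the pair ((3, 6), (1, 6)).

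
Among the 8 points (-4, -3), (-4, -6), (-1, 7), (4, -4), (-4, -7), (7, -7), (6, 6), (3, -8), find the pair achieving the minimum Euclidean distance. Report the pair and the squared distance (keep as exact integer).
Pair = ((-4, -6), (-4, -7)); squared distance = 1

Compute all C(8, 2) = 28 pairwise squared distances (x_i − x_j)² + (y_i − y_j)². The minimum is 1, attained by the pair ((-4, -6), (-4, -7)).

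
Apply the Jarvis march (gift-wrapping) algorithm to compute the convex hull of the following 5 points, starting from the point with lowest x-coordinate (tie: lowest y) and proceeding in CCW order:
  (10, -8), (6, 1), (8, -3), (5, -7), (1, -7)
Hull (CCW) = [(1, -7), (10, -8), (8, -3), (6, 1)]

Jarvis march: at each step, from the current hull vertex p, select the next vertex q as the point such that every other point lies strictly to the left of (or on) the directed line p → q. (Equivalently: for every other point r, the cross product (q − p) × (r − p) ≥ 0.)
Starting point (lowest x, tie lowest y): (1, -7). Wrap until returning to start. Resulting hull: (1, -7), (10, -8), (8, -3), (6, 1).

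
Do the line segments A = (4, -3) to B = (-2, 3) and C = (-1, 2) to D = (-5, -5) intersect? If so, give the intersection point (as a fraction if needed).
Yes; intersection at (-1, 2) (t = 5/6 on AB, s = 0 on CD)

Parametrize AB as A + t(B − A) = (4 + -6 t, -3 + 6 t) and CD as C + s(D − C) = (-1 + -4 s, 2 + -7 s). Solve the linear system for (t, s). Determinant = -66 ≠ 0, so a unique intersection of the containing lines exists. Solution: t = 5/6, s = 0 — both in [0, 1], so the segments cross. Intersection point: (-1, 2).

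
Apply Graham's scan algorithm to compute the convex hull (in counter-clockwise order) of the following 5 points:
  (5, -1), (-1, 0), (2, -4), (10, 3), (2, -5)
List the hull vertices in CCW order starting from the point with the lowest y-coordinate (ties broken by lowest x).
Hull (CCW) = [(2, -5), (10, 3), (-1, 0)]

Graham scan procedure:
  1. Find the pivot p₀ = point with lowest y (tie → lowest x): (2, -5).
  2. Sort the remaining points by polar angle around p₀.
  3. Walk through sorted points, maintaining a stack; pop the top while the last three entries make a non-left turn (cross product ≤ 0).
  4. Final stack is the convex hull in CCW order: (2, -5), (10, 3), (-1, 0).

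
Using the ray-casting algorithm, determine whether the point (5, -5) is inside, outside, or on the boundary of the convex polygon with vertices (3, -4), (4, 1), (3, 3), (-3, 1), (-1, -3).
The point (5, -5) lies strictly outside the polygon

Cast a horizontal ray to the right from the query point and count how many polygon edges it crosses (each edge strictly once or zero times, handled with the usual half-open convention). 
Parity of crossings → even ⇒ outside.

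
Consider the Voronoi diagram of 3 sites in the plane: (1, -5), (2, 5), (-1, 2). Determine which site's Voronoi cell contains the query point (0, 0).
Nearest site = (-1, 2)

The Voronoi cell of site s contains exactly those query points closer to s than to any other site. Compute squared distances from q = (0, 0) to each site:
  (-1 − 0)² + (2 − 0)² = 5
  (1 − 0)² + (-5 − 0)² = 26
  (2 − 0)² + (5 − 0)² = 29
Minimum is attained by (-1, 2), so q lies in its Voronoi cell.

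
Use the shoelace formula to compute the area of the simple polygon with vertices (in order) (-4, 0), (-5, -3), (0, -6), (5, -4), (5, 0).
Area = 46

Shoelace formula: Area = (1/2) |Σ_i (x_i · y_{i+1} − x_{i+1} · y_i)| (indices mod n). Compute each cross term:
  (-4)(-3) − (-5)(0) = 12
  (-5)(-6) − (0)(-3) = 30
  (0)(-4) − (5)(-6) = 30
  (5)(0) − (5)(-4) = 20
  (5)(0) − (-4)(0) = 0
Sum = 92, so (signed) Area = 92/2 = 46, |Area| = 46.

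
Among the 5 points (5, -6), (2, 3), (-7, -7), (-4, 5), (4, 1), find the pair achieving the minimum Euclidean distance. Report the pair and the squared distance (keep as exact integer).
Pair = ((2, 3), (4, 1)); squared distance = 8

Compute all C(5, 2) = 10 pairwise squared distances (x_i − x_j)² + (y_i − y_j)². The minimum is 8, attained by the pair ((2, 3), (4, 1)).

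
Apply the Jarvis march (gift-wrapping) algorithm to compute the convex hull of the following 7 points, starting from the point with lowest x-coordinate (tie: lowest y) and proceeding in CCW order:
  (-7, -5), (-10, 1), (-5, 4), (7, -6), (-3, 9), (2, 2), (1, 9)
Hull (CCW) = [(-10, 1), (-7, -5), (7, -6), (1, 9), (-3, 9)]

Jarvis march: at each step, from the current hull vertex p, select the next vertex q as the point such that every other point lies strictly to the left of (or on) the directed line p → q. (Equivalently: for every other point r, the cross product (q − p) × (r − p) ≥ 0.)
Starting point (lowest x, tie lowest y): (-10, 1). Wrap until returning to start. Resulting hull: (-10, 1), (-7, -5), (7, -6), (1, 9), (-3, 9).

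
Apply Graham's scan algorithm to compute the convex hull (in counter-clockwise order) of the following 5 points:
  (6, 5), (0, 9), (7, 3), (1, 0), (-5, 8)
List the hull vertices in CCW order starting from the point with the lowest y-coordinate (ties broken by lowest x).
Hull (CCW) = [(1, 0), (7, 3), (6, 5), (0, 9), (-5, 8)]

Graham scan procedure:
  1. Find the pivot p₀ = point with lowest y (tie → lowest x): (1, 0).
  2. Sort the remaining points by polar angle around p₀.
  3. Walk through sorted points, maintaining a stack; pop the top while the last three entries make a non-left turn (cross product ≤ 0).
  4. Final stack is the convex hull in CCW order: (1, 0), (7, 3), (6, 5), (0, 9), (-5, 8).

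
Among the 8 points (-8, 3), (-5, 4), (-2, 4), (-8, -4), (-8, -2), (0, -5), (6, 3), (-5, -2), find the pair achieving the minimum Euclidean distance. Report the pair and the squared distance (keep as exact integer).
Pair = ((-8, -4), (-8, -2)); squared distance = 4

Compute all C(8, 2) = 28 pairwise squared distances (x_i − x_j)² + (y_i − y_j)². The minimum is 4, attained by the pair ((-8, -4), (-8, -2)).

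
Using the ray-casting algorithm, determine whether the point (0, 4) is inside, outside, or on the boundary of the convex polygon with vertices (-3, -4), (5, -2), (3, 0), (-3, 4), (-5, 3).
The point (0, 4) lies strictly outside the polygon

Cast a horizontal ray to the right from the query point and count how many polygon edges it crosses (each edge strictly once or zero times, handled with the usual half-open convention). 
Parity of crossings → even ⇒ outside.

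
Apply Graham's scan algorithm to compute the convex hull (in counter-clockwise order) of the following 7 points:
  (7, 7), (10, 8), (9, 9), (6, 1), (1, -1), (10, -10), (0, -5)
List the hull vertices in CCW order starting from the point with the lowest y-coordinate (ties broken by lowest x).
Hull (CCW) = [(10, -10), (10, 8), (9, 9), (7, 7), (1, -1), (0, -5)]

Graham scan procedure:
  1. Find the pivot p₀ = point with lowest y (tie → lowest x): (10, -10).
  2. Sort the remaining points by polar angle around p₀.
  3. Walk through sorted points, maintaining a stack; pop the top while the last three entries make a non-left turn (cross product ≤ 0).
  4. Final stack is the convex hull in CCW order: (10, -10), (10, 8), (9, 9), (7, 7), (1, -1), (0, -5).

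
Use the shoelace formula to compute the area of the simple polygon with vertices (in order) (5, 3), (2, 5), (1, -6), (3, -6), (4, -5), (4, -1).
Area = 28

Shoelace formula: Area = (1/2) |Σ_i (x_i · y_{i+1} − x_{i+1} · y_i)| (indices mod n). Compute each cross term:
  (5)(5) − (2)(3) = 19
  (2)(-6) − (1)(5) = -17
  (1)(-6) − (3)(-6) = 12
  (3)(-5) − (4)(-6) = 9
  (4)(-1) − (4)(-5) = 16
  (4)(3) − (5)(-1) = 17
Sum = 56, so (signed) Area = 56/2 = 28, |Area| = 28.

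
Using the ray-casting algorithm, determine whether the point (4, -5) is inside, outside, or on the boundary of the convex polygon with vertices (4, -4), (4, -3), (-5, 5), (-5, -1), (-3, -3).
The point (4, -5) lies strictly outside the polygon

Cast a horizontal ray to the right from the query point and count how many polygon edges it crosses (each edge strictly once or zero times, handled with the usual half-open convention). 
Parity of crossings → even ⇒ outside.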